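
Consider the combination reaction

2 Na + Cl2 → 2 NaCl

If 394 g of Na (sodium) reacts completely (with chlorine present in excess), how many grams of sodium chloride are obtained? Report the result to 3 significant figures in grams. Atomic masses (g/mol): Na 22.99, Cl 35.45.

1000 g

M(Na) = 22.99 g/mol.
M(NaCl) = 22.99 + 35.45 = 58.44 g/mol.
n(Na) = 394.0 g / 22.99 g/mol = 17.14 mol.
From the equation the Na:NaCl mole ratio is 2:2, so n(NaCl) = 17.14 × 2/2 = 17.14 mol.
Mass of NaCl = 17.14 mol × 58.44 g/mol = 1002 g.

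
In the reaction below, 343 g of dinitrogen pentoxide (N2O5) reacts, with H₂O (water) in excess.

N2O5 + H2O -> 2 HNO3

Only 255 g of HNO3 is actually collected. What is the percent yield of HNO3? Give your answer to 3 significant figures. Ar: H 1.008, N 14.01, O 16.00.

63.7 %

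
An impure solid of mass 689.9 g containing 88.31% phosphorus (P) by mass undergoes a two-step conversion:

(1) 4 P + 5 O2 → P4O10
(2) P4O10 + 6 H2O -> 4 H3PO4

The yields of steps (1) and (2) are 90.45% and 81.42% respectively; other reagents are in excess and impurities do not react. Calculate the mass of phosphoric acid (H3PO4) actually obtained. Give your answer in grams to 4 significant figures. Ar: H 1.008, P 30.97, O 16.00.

Pure P = 689.9 × 0.8831 = 609.25 g.
M(P) = 30.97 g/mol.
M(H3PO4) = 3(1.008) + 30.97 + 4(16.00) = 97.994 g/mol.
n(P) = 609.25 / 30.97 = 19.672 mol.
Step 1 (P:P4O10 = 4:1): theoretical n(P4O10) = 4.9181 mol; at 90.45% yield, n(P4O10) = 4.4484 mol.
Step 2 (P4O10:H3PO4 = 1:4): theoretical n(H3PO4) = 17.794 mol, so theoretical mass = 17.794 × 97.994 = 1743.7 g.
At 81.42% yield, actual mass of H3PO4 = 1743.7 × 0.8142 = 1419.7 g.

1420 g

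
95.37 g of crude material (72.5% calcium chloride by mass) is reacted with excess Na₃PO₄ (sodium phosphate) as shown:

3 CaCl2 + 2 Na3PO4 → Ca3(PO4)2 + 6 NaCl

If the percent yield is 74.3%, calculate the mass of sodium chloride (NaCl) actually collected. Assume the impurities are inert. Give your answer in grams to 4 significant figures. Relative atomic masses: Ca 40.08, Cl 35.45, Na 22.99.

Pure CaCl2 available = 95.37 g × 0.725 = 69.143 g.
M(CaCl2) = 40.08 + 2(35.45) = 110.98 g/mol.
M(NaCl) = 22.99 + 35.45 = 58.44 g/mol.
n(CaCl2) = 69.143 g / 110.98 g/mol = 0.62302 mol.
From the equation the CaCl2:NaCl mole ratio is 3:6, so n(NaCl) = 0.62302 × 6/3 = 1.2460 mol.
Mass of NaCl = 1.2460 mol × 58.44 g/mol = 72.819 g.
Actual mass collected = 72.819 g × 0.743 = 54.105 g.

54.10 g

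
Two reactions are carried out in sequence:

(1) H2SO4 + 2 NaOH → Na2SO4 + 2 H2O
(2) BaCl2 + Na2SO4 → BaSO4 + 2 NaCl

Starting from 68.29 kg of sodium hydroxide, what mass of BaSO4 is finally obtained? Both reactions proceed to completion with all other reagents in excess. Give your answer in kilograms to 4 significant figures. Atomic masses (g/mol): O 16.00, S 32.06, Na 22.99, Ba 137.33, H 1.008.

199.2 kg

M(NaOH) = 22.99 + 16.00 + 1.008 = 39.998 g/mol.
M(BaSO4) = 137.33 + 32.06 + 4(16.00) = 233.39 g/mol.
68.29 kg = 68290 g.
n(NaOH) = 68290 / 39.998 = 1707.3 mol.
Step 1 gives a 2:1 ratio of NaOH to Na2SO4, so n(Na2SO4) = 853.67 mol.
In step 2 the Na2SO4:BaSO4 ratio is 1:1, so n(BaSO4) = 853.67 mol.
Mass of BaSO4 = 853.67 × 233.39 = 199240 g = 199.2 kg.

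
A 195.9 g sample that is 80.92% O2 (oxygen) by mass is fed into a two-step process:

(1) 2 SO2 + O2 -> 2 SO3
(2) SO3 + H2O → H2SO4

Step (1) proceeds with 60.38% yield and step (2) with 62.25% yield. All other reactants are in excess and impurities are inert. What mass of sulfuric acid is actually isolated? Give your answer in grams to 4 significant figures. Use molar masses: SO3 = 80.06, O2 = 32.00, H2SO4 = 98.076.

365.2 g

Pure O2 = 195.9 × 0.8092 = 158.52 g.
n(O2) = 158.52 / 32.00 = 4.9538 mol.
Step 1 (O2:SO3 = 1:2): theoretical n(SO3) = 9.9076 mol; at 60.38% yield, n(SO3) = 5.9822 mol.
Step 2 (SO3:H2SO4 = 1:1): theoretical n(H2SO4) = 5.9822 mol, so theoretical mass = 5.9822 × 98.076 = 586.71 g.
At 62.25% yield, actual mass of H2SO4 = 586.71 × 0.6225 = 365.23 g.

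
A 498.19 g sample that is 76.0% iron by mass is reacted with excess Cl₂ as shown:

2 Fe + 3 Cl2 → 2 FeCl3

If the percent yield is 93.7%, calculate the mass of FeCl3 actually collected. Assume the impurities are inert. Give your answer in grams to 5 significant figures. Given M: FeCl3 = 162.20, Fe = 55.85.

1030.3 g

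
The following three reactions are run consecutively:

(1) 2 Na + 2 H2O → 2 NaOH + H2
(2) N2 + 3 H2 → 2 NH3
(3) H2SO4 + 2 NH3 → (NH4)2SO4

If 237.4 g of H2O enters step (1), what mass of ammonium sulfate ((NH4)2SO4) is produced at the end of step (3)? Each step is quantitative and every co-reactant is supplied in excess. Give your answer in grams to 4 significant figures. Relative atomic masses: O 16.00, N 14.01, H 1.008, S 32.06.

M(H2O) = 2(1.008) + 16.00 = 18.016 g/mol.
M((NH4)2SO4) = 2(14.01) + 8(1.008) + 32.06 + 4(16.00) = 132.144 g/mol.
n(H2O) = 237.4 / 18.016 = 13.177 mol.
Reaction (1): H2O→H2 ratio 2:1 ⇒ n(H2) = 6.5886 mol.
Reaction (2): H2→NH3 ratio 3:2 ⇒ n(NH3) = 4.3924 mol.
Reaction (3): NH3→(NH4)2SO4 ratio 2:1 ⇒ n((NH4)2SO4) = 2.1962 mol.
Mass of (NH4)2SO4 = 2.1962 × 132.144 = 290.21 g.

290.2 g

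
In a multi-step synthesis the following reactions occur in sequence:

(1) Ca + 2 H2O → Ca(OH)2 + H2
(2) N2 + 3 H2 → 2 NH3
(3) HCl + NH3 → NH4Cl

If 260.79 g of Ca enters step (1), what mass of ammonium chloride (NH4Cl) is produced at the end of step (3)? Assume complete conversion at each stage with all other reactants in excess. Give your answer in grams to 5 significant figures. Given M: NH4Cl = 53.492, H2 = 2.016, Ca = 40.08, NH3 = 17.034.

n(Ca) = 260.79 / 40.08 = 6.50674 mol.
Reaction (1): Ca→H2 ratio 1:1 ⇒ n(H2) = 6.50674 mol.
Reaction (2): H2→NH3 ratio 3:2 ⇒ n(NH3) = 4.33782 mol.
Reaction (3): NH3→NH4Cl ratio 1:1 ⇒ n(NH4Cl) = 4.33782 mol.
Mass of NH4Cl = 4.33782 × 53.492 = 232.039 g.

232.04 g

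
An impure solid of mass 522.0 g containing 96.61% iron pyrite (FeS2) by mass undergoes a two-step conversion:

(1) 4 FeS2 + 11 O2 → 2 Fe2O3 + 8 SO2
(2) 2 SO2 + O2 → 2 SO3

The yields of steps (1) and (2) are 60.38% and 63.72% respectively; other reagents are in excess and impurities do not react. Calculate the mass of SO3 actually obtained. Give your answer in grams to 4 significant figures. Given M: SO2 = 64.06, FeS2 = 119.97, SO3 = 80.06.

Pure FeS2 = 522.0 × 0.9661 = 504.30 g.
n(FeS2) = 504.30 / 119.97 = 4.2036 mol.
Step 1 (FeS2:SO2 = 4:8): theoretical n(SO2) = 8.4072 mol; at 60.38% yield, n(SO2) = 5.0763 mol.
Step 2 (SO2:SO3 = 2:2): theoretical n(SO3) = 5.0763 mol, so theoretical mass = 5.0763 × 80.06 = 406.40 g.
At 63.72% yield, actual mass of SO3 = 406.40 × 0.6372 = 258.96 g.

259.0 g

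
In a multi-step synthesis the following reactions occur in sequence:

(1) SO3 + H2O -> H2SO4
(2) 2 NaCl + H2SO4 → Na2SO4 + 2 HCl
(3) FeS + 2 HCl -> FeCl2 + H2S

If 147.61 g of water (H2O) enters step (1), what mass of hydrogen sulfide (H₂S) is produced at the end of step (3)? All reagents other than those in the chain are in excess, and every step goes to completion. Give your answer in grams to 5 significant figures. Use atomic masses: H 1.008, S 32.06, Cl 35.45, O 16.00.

279.19 g

M(H2O) = 2(1.008) + 16.00 = 18.016 g/mol.
M(H2S) = 2(1.008) + 32.06 = 34.076 g/mol.
n(H2O) = 147.61 / 18.016 = 8.19327 mol.
Reaction (1): H2O→H2SO4 ratio 1:1 ⇒ n(H2SO4) = 8.19327 mol.
Reaction (2): H2SO4→HCl ratio 1:2 ⇒ n(HCl) = 16.3865 mol.
Reaction (3): HCl→H2S ratio 2:1 ⇒ n(H2S) = 8.19327 mol.
Mass of H2S = 8.19327 × 34.076 = 279.194 g.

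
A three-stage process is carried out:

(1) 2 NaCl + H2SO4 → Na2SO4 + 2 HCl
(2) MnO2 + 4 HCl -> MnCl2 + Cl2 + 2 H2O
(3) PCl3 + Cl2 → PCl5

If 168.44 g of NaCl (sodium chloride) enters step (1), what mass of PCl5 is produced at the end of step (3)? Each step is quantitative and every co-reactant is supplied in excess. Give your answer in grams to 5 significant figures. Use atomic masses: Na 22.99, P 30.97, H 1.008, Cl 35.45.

150.04 g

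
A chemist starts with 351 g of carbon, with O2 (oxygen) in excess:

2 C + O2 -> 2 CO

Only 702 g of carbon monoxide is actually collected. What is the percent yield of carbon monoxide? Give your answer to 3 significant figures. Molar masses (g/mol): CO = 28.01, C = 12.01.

n(C) = 351.0 g / 12.01 g/mol = 29.23 mol.
From the equation the C:CO mole ratio is 2:2, so n(CO) = 29.23 × 2/2 = 29.23 mol.
Mass of CO = 29.23 mol × 28.01 g/mol = 818.6 g.
This is the theoretical yield. Percent yield = 702 g / 818.6 g × 100% = 85.76%.

85.8 %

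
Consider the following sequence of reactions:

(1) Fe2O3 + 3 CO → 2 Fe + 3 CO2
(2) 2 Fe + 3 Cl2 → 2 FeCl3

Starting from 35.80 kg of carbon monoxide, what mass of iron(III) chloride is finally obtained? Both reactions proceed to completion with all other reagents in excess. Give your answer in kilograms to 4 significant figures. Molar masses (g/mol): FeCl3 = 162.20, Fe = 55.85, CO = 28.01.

35.80 kg = 35800 g.
n(CO) = 35800 / 28.01 = 1278.1 mol.
Step 1 gives a 3:2 ratio of CO to Fe, so n(Fe) = 852.08 mol.
In step 2 the Fe:FeCl3 ratio is 2:2, so n(FeCl3) = 852.08 mol.
Mass of FeCl3 = 852.08 × 162.20 = 138210 g = 138.2 kg.

138.2 kg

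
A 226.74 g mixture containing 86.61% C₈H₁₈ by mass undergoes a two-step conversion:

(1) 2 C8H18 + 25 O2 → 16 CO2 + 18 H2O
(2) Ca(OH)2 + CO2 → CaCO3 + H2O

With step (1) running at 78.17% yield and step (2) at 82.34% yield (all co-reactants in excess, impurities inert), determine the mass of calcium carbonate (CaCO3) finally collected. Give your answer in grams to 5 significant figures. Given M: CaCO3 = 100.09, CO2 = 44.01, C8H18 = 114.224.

886.07 g

Pure C8H18 = 226.74 × 0.8661 = 196.380 g.
n(C8H18) = 196.380 / 114.224 = 1.71925 mol.
Step 1 (C8H18:CO2 = 2:16): theoretical n(CO2) = 13.7540 mol; at 78.17% yield, n(CO2) = 10.7515 mol.
Step 2 (CO2:CaCO3 = 1:1): theoretical n(CaCO3) = 10.7515 mol, so theoretical mass = 10.7515 × 100.09 = 1076.12 g.
At 82.34% yield, actual mass of CaCO3 = 1076.12 × 0.8234 = 886.075 g.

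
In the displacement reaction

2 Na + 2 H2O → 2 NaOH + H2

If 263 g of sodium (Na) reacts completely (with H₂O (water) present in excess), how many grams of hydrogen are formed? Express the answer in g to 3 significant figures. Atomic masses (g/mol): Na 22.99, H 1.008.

M(Na) = 22.99 g/mol.
M(H2) = 2(1.008) = 2.016 g/mol.
n(Na) = 263.0 g / 22.99 g/mol = 11.44 mol.
From the equation the Na:H2 mole ratio is 2:1, so n(H2) = 11.44 × 1/2 = 5.720 mol.
Mass of H2 = 5.720 mol × 2.016 g/mol = 11.53 g.

11.5 g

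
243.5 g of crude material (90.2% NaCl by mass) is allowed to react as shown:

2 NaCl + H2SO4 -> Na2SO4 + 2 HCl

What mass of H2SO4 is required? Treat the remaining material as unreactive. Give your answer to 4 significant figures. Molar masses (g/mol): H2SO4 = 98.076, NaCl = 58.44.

184.3 g

Mass of pure NaCl = 243.5 g × 0.902 = 219.64 g.
n(NaCl) = 219.64 g / 58.44 g/mol = 3.7583 mol.
From the equation the NaCl:H2SO4 mole ratio is 2:1, so n(H2SO4) = 3.7583 × 1/2 = 1.8792 mol.
Mass of H2SO4 = 1.8792 mol × 98.076 g/mol = 184.30 g.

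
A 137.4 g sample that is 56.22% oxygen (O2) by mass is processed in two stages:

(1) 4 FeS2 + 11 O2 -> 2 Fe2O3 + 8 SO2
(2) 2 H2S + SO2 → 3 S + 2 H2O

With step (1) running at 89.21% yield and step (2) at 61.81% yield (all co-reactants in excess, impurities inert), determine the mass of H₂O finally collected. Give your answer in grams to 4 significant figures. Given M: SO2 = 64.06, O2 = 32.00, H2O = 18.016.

34.88 g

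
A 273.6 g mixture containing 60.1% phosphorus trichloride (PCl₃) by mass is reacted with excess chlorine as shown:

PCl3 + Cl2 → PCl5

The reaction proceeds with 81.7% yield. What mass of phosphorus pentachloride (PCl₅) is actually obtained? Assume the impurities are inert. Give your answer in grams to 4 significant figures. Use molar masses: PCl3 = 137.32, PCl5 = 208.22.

Pure PCl3 available = 273.6 g × 0.601 = 164.43 g.
n(PCl3) = 164.43 g / 137.32 g/mol = 1.1974 mol.
From the equation the PCl3:PCl5 mole ratio is 1:1, so n(PCl5) = 1.1974 × 1/1 = 1.1974 mol.
Mass of PCl5 = 1.1974 mol × 208.22 g/mol = 249.33 g.
Actual mass collected = 249.33 g × 0.817 = 203.70 g.

203.7 g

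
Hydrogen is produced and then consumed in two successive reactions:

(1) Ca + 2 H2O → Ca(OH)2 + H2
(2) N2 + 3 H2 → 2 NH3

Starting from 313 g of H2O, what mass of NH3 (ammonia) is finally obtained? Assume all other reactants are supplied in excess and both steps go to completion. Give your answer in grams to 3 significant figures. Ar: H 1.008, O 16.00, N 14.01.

M(H2O) = 2(1.008) + 16.00 = 18.016 g/mol.
M(NH3) = 14.01 + 3(1.008) = 17.034 g/mol.
n(H2O) = 313.0 / 18.016 = 17.37 mol.
Step 1 gives a 2:1 ratio of H2O to H2, so n(H2) = 8.687 mol.
In step 2 the H2:NH3 ratio is 3:2, so n(NH3) = 5.791 mol.
Mass of NH3 = 5.791 × 17.034 = 98.65 g.

98.6 g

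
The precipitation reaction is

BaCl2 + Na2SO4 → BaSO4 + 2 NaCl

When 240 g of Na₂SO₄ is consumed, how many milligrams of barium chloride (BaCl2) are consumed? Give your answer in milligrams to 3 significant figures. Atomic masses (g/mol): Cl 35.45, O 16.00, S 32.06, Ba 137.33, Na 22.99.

352000 mg

M(Na2SO4) = 2(22.99) + 32.06 + 4(16.00) = 142.04 g/mol.
M(BaCl2) = 137.33 + 2(35.45) = 208.23 g/mol.
n(Na2SO4) = 240.0 g / 142.04 g/mol = 1.690 mol.
From the equation the Na2SO4:BaCl2 mole ratio is 1:1, so n(BaCl2) = 1.690 × 1/1 = 1.690 mol.
Mass of BaCl2 = 1.690 mol × 208.23 g/mol = 351.8 g.
Converting to mg: 351.8 g = 352000 mg.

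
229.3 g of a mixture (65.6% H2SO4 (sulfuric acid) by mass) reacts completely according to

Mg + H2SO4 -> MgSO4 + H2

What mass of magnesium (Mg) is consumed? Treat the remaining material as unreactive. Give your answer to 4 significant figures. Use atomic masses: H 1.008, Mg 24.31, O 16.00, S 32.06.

37.28 g

Mass of pure H2SO4 = 229.3 g × 0.656 = 150.42 g.
M(H2SO4) = 2(1.008) + 32.06 + 4(16.00) = 98.076 g/mol.
M(Mg) = 24.31 g/mol.
n(H2SO4) = 150.42 g / 98.076 g/mol = 1.5337 mol.
From the equation the H2SO4:Mg mole ratio is 1:1, so n(Mg) = 1.5337 × 1/1 = 1.5337 mol.
Mass of Mg = 1.5337 mol × 24.31 g/mol = 37.285 g.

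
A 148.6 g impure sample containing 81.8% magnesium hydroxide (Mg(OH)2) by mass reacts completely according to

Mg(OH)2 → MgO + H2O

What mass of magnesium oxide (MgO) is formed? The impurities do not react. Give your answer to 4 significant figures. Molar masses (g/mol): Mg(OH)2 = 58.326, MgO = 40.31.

84.01 g

Mass of pure Mg(OH)2 = 148.6 g × 0.818 = 121.55 g.
n(Mg(OH)2) = 121.55 g / 58.326 g/mol = 2.0841 mol.
From the equation the Mg(OH)2:MgO mole ratio is 1:1, so n(MgO) = 2.0841 × 1/1 = 2.0841 mol.
Mass of MgO = 2.0841 mol × 40.31 g/mol = 84.008 g.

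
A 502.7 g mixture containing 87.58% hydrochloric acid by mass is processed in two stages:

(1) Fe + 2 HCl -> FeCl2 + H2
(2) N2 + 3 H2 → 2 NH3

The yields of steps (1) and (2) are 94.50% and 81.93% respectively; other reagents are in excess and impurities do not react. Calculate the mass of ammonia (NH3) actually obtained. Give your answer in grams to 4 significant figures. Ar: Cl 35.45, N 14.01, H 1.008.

Pure HCl = 502.7 × 0.8758 = 440.26 g.
M(HCl) = 1.008 + 35.45 = 36.458 g/mol.
M(NH3) = 14.01 + 3(1.008) = 17.034 g/mol.
n(HCl) = 440.26 / 36.458 = 12.076 mol.
Step 1 (HCl:H2 = 2:1): theoretical n(H2) = 6.0380 mol; at 94.50% yield, n(H2) = 5.7059 mol.
Step 2 (H2:NH3 = 3:2): theoretical n(NH3) = 3.8039 mol, so theoretical mass = 3.8039 × 17.034 = 64.796 g.
At 81.93% yield, actual mass of NH3 = 64.796 × 0.8193 = 53.087 g.

53.09 g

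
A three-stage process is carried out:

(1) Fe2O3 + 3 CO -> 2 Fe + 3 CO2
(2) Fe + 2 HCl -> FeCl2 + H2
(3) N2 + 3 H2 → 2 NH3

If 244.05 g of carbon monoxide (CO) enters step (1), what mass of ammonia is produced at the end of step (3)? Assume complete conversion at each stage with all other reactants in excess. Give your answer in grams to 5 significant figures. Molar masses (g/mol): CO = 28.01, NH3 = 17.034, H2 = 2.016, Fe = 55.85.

n(CO) = 244.05 / 28.01 = 8.71296 mol.
Reaction (1): CO→Fe ratio 3:2 ⇒ n(Fe) = 5.80864 mol.
Reaction (2): Fe→H2 ratio 1:1 ⇒ n(H2) = 5.80864 mol.
Reaction (3): H2→NH3 ratio 3:2 ⇒ n(NH3) = 3.87243 mol.
Mass of NH3 = 3.87243 × 17.034 = 65.9629 g.

65.963 g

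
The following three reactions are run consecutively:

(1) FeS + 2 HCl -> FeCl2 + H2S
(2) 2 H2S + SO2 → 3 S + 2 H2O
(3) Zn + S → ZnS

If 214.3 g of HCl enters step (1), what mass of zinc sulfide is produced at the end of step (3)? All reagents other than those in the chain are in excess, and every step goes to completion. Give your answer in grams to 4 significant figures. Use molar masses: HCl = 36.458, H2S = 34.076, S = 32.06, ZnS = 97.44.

429.6 g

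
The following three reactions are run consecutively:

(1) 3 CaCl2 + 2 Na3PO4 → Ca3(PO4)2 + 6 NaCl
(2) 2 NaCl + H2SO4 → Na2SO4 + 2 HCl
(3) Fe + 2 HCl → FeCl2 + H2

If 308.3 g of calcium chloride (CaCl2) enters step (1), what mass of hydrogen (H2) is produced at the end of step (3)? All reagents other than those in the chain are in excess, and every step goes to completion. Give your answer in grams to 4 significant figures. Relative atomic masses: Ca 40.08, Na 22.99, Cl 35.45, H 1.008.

5.600 g

M(CaCl2) = 40.08 + 2(35.45) = 110.98 g/mol.
M(H2) = 2(1.008) = 2.016 g/mol.
n(CaCl2) = 308.3 / 110.98 = 2.7780 mol.
Reaction (1): CaCl2→NaCl ratio 3:6 ⇒ n(NaCl) = 5.5560 mol.
Reaction (2): NaCl→HCl ratio 2:2 ⇒ n(HCl) = 5.5560 mol.
Reaction (3): HCl→H2 ratio 2:1 ⇒ n(H2) = 2.7780 mol.
Mass of H2 = 2.7780 × 2.016 = 5.6004 g.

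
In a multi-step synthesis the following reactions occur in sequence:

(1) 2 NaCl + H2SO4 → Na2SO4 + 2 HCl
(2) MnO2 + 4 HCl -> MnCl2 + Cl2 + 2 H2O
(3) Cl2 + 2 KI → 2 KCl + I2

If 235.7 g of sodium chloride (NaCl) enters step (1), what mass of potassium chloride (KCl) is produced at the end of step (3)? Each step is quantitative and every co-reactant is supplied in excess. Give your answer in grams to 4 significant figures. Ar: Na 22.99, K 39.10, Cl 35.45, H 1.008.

150.3 g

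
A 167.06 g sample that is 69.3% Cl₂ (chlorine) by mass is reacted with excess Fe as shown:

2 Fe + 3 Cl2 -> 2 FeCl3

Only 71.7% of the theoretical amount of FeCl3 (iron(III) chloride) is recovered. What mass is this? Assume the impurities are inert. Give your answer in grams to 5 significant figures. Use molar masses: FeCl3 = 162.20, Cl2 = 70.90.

126.60 g

Pure Cl2 available = 167.06 g × 0.693 = 115.773 g.
n(Cl2) = 115.773 g / 70.90 g/mol = 1.63290 mol.
From the equation the Cl2:FeCl3 mole ratio is 3:2, so n(FeCl3) = 1.63290 × 2/3 = 1.08860 mol.
Mass of FeCl3 = 1.08860 mol × 162.20 g/mol = 176.571 g.
Actual mass collected = 176.571 g × 0.717 = 126.601 g.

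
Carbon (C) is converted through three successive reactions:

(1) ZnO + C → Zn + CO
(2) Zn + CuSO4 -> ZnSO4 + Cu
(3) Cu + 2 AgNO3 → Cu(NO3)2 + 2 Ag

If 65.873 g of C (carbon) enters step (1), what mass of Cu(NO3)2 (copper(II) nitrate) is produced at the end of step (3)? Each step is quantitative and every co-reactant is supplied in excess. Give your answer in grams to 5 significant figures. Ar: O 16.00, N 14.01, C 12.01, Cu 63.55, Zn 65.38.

1028.8 g

M(C) = 12.01 g/mol.
M(Cu(NO3)2) = 63.55 + 2(14.01) + 6(16.00) = 187.57 g/mol.
n(C) = 65.873 / 12.01 = 5.48485 mol.
Reaction (1): C→Zn ratio 1:1 ⇒ n(Zn) = 5.48485 mol.
Reaction (2): Zn→Cu ratio 1:1 ⇒ n(Cu) = 5.48485 mol.
Reaction (3): Cu→Cu(NO3)2 ratio 1:1 ⇒ n(Cu(NO3)2) = 5.48485 mol.
Mass of Cu(NO3)2 = 5.48485 × 187.57 = 1028.79 g.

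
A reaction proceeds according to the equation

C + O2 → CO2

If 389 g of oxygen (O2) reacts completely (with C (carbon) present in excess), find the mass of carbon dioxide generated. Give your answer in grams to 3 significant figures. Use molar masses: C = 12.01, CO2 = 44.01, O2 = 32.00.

n(O2) = 389.0 g / 32.00 g/mol = 12.16 mol.
From the equation the O2:CO2 mole ratio is 1:1, so n(CO2) = 12.16 × 1/1 = 12.16 mol.
Mass of CO2 = 12.16 mol × 44.01 g/mol = 535.0 g.

535 g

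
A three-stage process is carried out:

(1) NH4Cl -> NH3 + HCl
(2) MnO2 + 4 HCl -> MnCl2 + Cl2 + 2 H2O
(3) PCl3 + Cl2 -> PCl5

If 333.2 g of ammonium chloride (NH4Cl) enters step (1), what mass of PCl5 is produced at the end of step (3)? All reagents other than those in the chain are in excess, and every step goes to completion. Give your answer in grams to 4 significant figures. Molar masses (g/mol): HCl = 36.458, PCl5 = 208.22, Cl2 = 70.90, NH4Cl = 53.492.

n(NH4Cl) = 333.2 / 53.492 = 6.2290 mol.
Reaction (1): NH4Cl→HCl ratio 1:1 ⇒ n(HCl) = 6.2290 mol.
Reaction (2): HCl→Cl2 ratio 4:1 ⇒ n(Cl2) = 1.5572 mol.
Reaction (3): Cl2→PCl5 ratio 1:1 ⇒ n(PCl5) = 1.5572 mol.
Mass of PCl5 = 1.5572 × 208.22 = 324.25 g.

324.2 g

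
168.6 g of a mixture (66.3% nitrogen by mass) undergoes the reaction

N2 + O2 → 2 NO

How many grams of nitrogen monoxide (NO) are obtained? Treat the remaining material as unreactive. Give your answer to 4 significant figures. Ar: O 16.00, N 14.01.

Mass of pure N2 = 168.6 g × 0.663 = 111.78 g.
M(N2) = 2(14.01) = 28.02 g/mol.
M(NO) = 14.01 + 16.00 = 30.01 g/mol.
n(N2) = 111.78 g / 28.02 g/mol = 3.9894 mol.
From the equation the N2:NO mole ratio is 1:2, so n(NO) = 3.9894 × 2/1 = 7.9787 mol.
Mass of NO = 7.9787 mol × 30.01 g/mol = 239.44 g.

239.4 g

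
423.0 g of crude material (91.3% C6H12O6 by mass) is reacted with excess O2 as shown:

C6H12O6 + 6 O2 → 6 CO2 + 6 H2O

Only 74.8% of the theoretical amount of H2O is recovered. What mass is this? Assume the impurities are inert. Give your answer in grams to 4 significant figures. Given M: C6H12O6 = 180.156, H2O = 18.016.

173.3 g

Pure C6H12O6 available = 423.0 g × 0.913 = 386.20 g.
n(C6H12O6) = 386.20 g / 180.156 g/mol = 2.1437 mol.
From the equation the C6H12O6:H2O mole ratio is 1:6, so n(H2O) = 2.1437 × 6/1 = 12.862 mol.
Mass of H2O = 12.862 mol × 18.016 g/mol = 231.72 g.
Actual mass collected = 231.72 g × 0.748 = 173.33 g.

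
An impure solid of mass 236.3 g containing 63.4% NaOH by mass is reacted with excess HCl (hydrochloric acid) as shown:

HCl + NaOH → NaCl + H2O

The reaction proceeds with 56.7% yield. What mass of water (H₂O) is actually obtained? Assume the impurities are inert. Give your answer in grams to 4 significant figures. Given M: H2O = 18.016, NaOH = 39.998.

Pure NaOH available = 236.3 g × 0.634 = 149.81 g.
n(NaOH) = 149.81 g / 39.998 g/mol = 3.7455 mol.
From the equation the NaOH:H2O mole ratio is 1:1, so n(H2O) = 3.7455 × 1/1 = 3.7455 mol.
Mass of H2O = 3.7455 mol × 18.016 g/mol = 67.480 g.
Actual mass collected = 67.480 g × 0.567 = 38.261 g.

38.26 g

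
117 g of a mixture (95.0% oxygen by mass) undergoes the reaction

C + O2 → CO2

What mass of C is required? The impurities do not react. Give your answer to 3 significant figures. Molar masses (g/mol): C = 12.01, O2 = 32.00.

41.7 g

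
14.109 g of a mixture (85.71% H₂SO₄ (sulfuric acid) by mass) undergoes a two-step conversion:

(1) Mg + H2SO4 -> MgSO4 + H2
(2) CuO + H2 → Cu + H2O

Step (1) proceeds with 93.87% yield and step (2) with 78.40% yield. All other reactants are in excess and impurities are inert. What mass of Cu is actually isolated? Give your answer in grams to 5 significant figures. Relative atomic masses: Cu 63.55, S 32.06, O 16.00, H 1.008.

5.7666 g

Pure H2SO4 = 14.109 × 0.8571 = 12.0928 g.
M(H2SO4) = 2(1.008) + 32.06 + 4(16.00) = 98.076 g/mol.
M(Cu) = 63.55 g/mol.
n(H2SO4) = 12.0928 / 98.076 = 0.123301 mol.
Step 1 (H2SO4:H2 = 1:1): theoretical n(H2) = 0.123301 mol; at 93.87% yield, n(H2) = 0.115742 mol.
Step 2 (H2:Cu = 1:1): theoretical n(Cu) = 0.115742 mol, so theoretical mass = 0.115742 × 63.55 = 7.35542 g.
At 78.40% yield, actual mass of Cu = 7.35542 × 0.7840 = 5.76665 g.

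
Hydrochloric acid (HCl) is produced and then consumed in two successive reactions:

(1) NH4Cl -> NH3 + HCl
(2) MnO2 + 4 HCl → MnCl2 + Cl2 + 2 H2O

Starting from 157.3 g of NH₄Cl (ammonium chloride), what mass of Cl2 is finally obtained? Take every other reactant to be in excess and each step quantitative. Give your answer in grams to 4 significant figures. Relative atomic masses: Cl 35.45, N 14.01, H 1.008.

52.12 g

M(NH4Cl) = 14.01 + 4(1.008) + 35.45 = 53.492 g/mol.
M(Cl2) = 2(35.45) = 70.90 g/mol.
n(NH4Cl) = 157.30 / 53.492 = 2.9406 mol.
Step 1 gives a 1:1 ratio of NH4Cl to HCl, so n(HCl) = 2.9406 mol.
In step 2 the HCl:Cl2 ratio is 4:1, so n(Cl2) = 0.73516 mol.
Mass of Cl2 = 0.73516 × 70.90 = 52.123 g.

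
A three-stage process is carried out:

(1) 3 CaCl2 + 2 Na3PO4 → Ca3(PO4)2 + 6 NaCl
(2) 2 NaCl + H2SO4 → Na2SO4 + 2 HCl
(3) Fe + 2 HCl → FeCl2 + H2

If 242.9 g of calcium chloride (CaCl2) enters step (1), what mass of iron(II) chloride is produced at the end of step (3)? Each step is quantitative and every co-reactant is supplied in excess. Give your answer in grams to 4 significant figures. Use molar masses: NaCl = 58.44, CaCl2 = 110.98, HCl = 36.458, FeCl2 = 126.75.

277.4 g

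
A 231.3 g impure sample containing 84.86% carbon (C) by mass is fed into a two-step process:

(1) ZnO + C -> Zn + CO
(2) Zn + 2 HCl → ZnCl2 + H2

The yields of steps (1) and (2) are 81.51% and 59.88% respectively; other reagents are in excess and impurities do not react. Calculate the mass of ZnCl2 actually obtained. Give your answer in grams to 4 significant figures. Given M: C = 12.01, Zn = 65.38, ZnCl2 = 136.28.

1087 g

Pure C = 231.3 × 0.8486 = 196.28 g.
n(C) = 196.28 / 12.01 = 16.343 mol.
Step 1 (C:Zn = 1:1): theoretical n(Zn) = 16.343 mol; at 81.51% yield, n(Zn) = 13.321 mol.
Step 2 (Zn:ZnCl2 = 1:1): theoretical n(ZnCl2) = 13.321 mol, so theoretical mass = 13.321 × 136.28 = 1815.4 g.
At 59.88% yield, actual mass of ZnCl2 = 1815.4 × 0.5988 = 1087.1 g.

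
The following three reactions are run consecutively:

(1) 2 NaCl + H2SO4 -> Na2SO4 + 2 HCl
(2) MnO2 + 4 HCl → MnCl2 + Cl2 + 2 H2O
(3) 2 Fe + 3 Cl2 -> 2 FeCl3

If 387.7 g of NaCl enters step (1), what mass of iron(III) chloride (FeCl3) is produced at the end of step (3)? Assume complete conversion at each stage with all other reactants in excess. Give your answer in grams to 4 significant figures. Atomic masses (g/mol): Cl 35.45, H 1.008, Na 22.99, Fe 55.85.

179.3 g

M(NaCl) = 22.99 + 35.45 = 58.44 g/mol.
M(FeCl3) = 55.85 + 3(35.45) = 162.20 g/mol.
n(NaCl) = 387.7 / 58.44 = 6.6342 mol.
Reaction (1): NaCl→HCl ratio 2:2 ⇒ n(HCl) = 6.6342 mol.
Reaction (2): HCl→Cl2 ratio 4:1 ⇒ n(Cl2) = 1.6585 mol.
Reaction (3): Cl2→FeCl3 ratio 3:2 ⇒ n(FeCl3) = 1.1057 mol.
Mass of FeCl3 = 1.1057 × 162.20 = 179.34 g.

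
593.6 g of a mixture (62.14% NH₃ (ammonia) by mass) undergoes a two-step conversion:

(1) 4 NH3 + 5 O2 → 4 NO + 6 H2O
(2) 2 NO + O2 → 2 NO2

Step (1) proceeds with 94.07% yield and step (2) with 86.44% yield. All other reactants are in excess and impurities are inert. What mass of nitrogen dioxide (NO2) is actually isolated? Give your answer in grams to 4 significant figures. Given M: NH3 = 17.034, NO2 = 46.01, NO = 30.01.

Pure NH3 = 593.6 × 0.6214 = 368.86 g.
n(NH3) = 368.86 / 17.034 = 21.655 mol.
Step 1 (NH3:NO = 4:4): theoretical n(NO) = 21.655 mol; at 94.07% yield, n(NO) = 20.370 mol.
Step 2 (NO:NO2 = 2:2): theoretical n(NO2) = 20.370 mol, so theoretical mass = 20.370 × 46.01 = 937.24 g.
At 86.44% yield, actual mass of NO2 = 937.24 × 0.8644 = 810.15 g.

810.2 g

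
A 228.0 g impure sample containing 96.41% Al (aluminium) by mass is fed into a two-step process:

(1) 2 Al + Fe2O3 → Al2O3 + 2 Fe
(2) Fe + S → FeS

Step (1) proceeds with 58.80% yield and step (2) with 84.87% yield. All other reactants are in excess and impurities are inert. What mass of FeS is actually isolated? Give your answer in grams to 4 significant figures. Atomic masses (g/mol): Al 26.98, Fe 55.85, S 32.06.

357.4 g

Pure Al = 228.0 × 0.9641 = 219.81 g.
M(Al) = 26.98 g/mol.
M(FeS) = 55.85 + 32.06 = 87.91 g/mol.
n(Al) = 219.81 / 26.98 = 8.1473 mol.
Step 1 (Al:Fe = 2:2): theoretical n(Fe) = 8.1473 mol; at 58.80% yield, n(Fe) = 4.7906 mol.
Step 2 (Fe:FeS = 1:1): theoretical n(FeS) = 4.7906 mol, so theoretical mass = 4.7906 × 87.91 = 421.14 g.
At 84.87% yield, actual mass of FeS = 421.14 × 0.8487 = 357.42 g.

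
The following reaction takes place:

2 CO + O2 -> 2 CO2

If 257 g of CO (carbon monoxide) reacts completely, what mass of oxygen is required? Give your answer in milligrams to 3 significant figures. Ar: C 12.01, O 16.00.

M(CO) = 12.01 + 16.00 = 28.01 g/mol.
M(O2) = 2(16.00) = 32.00 g/mol.
n(CO) = 257.0 g / 28.01 g/mol = 9.175 mol.
From the equation the CO:O2 mole ratio is 2:1, so n(O2) = 9.175 × 1/2 = 4.588 mol.
Mass of O2 = 4.588 mol × 32.00 g/mol = 146.8 g.
Converting to mg: 146.8 g = 147000 mg.

147000 mg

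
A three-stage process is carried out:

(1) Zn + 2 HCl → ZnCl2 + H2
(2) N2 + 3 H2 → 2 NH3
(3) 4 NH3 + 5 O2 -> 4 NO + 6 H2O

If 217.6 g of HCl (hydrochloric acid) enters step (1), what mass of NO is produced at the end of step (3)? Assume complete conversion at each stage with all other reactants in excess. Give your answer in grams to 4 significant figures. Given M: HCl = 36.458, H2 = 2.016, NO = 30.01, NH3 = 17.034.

59.71 g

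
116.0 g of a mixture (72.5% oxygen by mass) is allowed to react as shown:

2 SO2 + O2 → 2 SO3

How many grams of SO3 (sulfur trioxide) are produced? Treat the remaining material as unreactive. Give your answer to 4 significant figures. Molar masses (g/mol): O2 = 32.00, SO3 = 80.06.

420.8 g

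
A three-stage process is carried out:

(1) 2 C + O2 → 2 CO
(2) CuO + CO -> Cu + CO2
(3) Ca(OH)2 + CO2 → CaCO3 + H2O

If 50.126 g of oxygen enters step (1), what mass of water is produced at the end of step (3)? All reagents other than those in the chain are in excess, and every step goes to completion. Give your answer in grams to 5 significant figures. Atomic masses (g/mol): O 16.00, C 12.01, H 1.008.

56.442 g

M(O2) = 2(16.00) = 32.00 g/mol.
M(H2O) = 2(1.008) + 16.00 = 18.016 g/mol.
n(O2) = 50.126 / 32.00 = 1.56644 mol.
Reaction (1): O2→CO ratio 1:2 ⇒ n(CO) = 3.13287 mol.
Reaction (2): CO→CO2 ratio 1:1 ⇒ n(CO2) = 3.13287 mol.
Reaction (3): CO2→H2O ratio 1:1 ⇒ n(H2O) = 3.13287 mol.
Mass of H2O = 3.13287 × 18.016 = 56.4419 g.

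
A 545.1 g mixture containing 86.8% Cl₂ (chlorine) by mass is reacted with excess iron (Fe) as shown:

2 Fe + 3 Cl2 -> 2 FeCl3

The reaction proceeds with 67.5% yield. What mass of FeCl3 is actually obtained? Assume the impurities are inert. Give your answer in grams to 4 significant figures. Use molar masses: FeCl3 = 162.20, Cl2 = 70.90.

Pure Cl2 available = 545.1 g × 0.868 = 473.15 g.
n(Cl2) = 473.15 g / 70.90 g/mol = 6.6734 mol.
From the equation the Cl2:FeCl3 mole ratio is 3:2, so n(FeCl3) = 6.6734 × 2/3 = 4.4490 mol.
Mass of FeCl3 = 4.4490 mol × 162.20 g/mol = 721.62 g.
Actual mass collected = 721.62 g × 0.675 = 487.09 g.

487.1 g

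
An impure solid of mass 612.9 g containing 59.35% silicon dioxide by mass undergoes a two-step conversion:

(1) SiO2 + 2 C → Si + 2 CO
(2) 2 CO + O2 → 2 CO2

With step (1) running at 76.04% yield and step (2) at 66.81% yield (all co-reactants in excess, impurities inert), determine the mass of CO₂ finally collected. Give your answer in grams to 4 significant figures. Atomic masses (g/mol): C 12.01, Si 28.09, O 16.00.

Pure SiO2 = 612.9 × 0.5935 = 363.76 g.
M(SiO2) = 28.09 + 2(16.00) = 60.09 g/mol.
M(CO2) = 12.01 + 2(16.00) = 44.01 g/mol.
n(SiO2) = 363.76 / 60.09 = 6.0535 mol.
Step 1 (SiO2:CO = 1:2): theoretical n(CO) = 12.107 mol; at 76.04% yield, n(CO) = 9.2062 mol.
Step 2 (CO:CO2 = 2:2): theoretical n(CO2) = 9.2062 mol, so theoretical mass = 9.2062 × 44.01 = 405.16 g.
At 66.81% yield, actual mass of CO2 = 405.16 × 0.6681 = 270.69 g.

270.7 g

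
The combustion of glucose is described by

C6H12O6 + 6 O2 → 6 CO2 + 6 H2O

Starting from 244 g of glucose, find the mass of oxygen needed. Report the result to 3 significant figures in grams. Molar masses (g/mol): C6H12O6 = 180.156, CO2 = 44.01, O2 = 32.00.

260 g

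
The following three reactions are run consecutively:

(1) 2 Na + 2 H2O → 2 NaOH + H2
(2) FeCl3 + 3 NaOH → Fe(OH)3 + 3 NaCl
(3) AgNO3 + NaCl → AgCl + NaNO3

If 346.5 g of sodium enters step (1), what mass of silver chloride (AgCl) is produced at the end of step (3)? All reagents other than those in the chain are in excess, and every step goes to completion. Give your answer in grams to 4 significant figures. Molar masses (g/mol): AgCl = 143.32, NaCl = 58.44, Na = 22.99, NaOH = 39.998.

2160 g

n(Na) = 346.5 / 22.99 = 15.072 mol.
Reaction (1): Na→NaOH ratio 2:2 ⇒ n(NaOH) = 15.072 mol.
Reaction (2): NaOH→NaCl ratio 3:3 ⇒ n(NaCl) = 15.072 mol.
Reaction (3): NaCl→AgCl ratio 1:1 ⇒ n(AgCl) = 15.072 mol.
Mass of AgCl = 15.072 × 143.32 = 2160.1 g.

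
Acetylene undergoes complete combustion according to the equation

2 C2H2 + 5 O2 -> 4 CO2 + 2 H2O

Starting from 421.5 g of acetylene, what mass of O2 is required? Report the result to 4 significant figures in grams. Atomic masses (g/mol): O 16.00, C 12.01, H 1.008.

1295 g

M(C2H2) = 2(12.01) + 2(1.008) = 26.036 g/mol.
M(O2) = 2(16.00) = 32.00 g/mol.
n(C2H2) = 421.50 g / 26.036 g/mol = 16.189 mol.
From the equation the C2H2:O2 mole ratio is 2:5, so n(O2) = 16.189 × 5/2 = 40.473 mol.
Mass of O2 = 40.473 mol × 32.00 g/mol = 1295.1 g.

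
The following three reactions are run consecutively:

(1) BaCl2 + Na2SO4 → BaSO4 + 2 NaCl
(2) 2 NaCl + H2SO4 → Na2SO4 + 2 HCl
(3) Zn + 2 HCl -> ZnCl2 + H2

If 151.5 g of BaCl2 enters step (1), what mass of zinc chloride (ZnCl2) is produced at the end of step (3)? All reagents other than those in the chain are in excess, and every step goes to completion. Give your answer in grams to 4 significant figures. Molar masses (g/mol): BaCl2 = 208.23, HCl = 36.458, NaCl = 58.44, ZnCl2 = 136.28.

n(BaCl2) = 151.5 / 208.23 = 0.72756 mol.
Reaction (1): BaCl2→NaCl ratio 1:2 ⇒ n(NaCl) = 1.4551 mol.
Reaction (2): NaCl→HCl ratio 2:2 ⇒ n(HCl) = 1.4551 mol.
Reaction (3): HCl→ZnCl2 ratio 2:1 ⇒ n(ZnCl2) = 0.72756 mol.
Mass of ZnCl2 = 0.72756 × 136.28 = 99.152 g.

99.15 g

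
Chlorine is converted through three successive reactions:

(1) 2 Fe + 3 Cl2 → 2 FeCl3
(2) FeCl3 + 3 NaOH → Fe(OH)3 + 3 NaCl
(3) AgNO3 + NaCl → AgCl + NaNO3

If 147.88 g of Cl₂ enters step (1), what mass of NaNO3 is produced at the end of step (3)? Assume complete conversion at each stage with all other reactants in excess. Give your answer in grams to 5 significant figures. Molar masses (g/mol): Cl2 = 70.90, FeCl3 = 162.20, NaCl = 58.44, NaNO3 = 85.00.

n(Cl2) = 147.88 / 70.90 = 2.08575 mol.
Reaction (1): Cl2→FeCl3 ratio 3:2 ⇒ n(FeCl3) = 1.39050 mol.
Reaction (2): FeCl3→NaCl ratio 1:3 ⇒ n(NaCl) = 4.17151 mol.
Reaction (3): NaCl→NaNO3 ratio 1:1 ⇒ n(NaNO3) = 4.17151 mol.
Mass of NaNO3 = 4.17151 × 85.00 = 354.578 g.

354.58 g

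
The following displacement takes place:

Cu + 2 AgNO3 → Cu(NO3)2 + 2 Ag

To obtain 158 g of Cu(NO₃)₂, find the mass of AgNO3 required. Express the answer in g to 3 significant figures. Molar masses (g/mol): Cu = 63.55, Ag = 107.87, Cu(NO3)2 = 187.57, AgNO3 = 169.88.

n(Cu(NO3)2) = 158.0 g / 187.57 g/mol = 0.8424 mol.
From the equation the Cu(NO3)2:AgNO3 mole ratio is 1:2, so n(AgNO3) = 0.8424 × 2/1 = 1.685 mol.
Mass of AgNO3 = 1.685 mol × 169.88 g/mol = 286.2 g.

286 g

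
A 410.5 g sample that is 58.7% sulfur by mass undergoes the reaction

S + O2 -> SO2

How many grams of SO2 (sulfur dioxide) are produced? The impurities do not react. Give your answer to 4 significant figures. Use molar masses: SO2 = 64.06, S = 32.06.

481.5 g

Mass of pure S = 410.5 g × 0.587 = 240.96 g.
n(S) = 240.96 g / 32.06 g/mol = 7.5160 mol.
From the equation the S:SO2 mole ratio is 1:1, so n(SO2) = 7.5160 × 1/1 = 7.5160 mol.
Mass of SO2 = 7.5160 mol × 64.06 g/mol = 481.48 g.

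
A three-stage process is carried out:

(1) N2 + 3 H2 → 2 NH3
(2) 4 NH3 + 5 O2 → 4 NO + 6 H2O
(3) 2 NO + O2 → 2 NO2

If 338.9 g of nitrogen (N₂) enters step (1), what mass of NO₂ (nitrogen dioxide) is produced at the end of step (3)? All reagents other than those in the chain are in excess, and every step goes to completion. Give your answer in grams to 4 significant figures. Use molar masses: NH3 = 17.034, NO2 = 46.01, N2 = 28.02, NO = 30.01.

1113 g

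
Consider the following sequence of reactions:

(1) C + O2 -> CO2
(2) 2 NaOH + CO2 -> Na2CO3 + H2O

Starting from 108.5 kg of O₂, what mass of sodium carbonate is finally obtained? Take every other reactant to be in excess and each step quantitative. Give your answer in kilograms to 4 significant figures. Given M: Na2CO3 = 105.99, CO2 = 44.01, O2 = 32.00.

359.4 kg

108.5 kg = 108500 g.
n(O2) = 108500 / 32.00 = 3390.6 mol.
Step 1 gives a 1:1 ratio of O2 to CO2, so n(CO2) = 3390.6 mol.
In step 2 the CO2:Na2CO3 ratio is 1:1, so n(Na2CO3) = 3390.6 mol.
Mass of Na2CO3 = 3390.6 × 105.99 = 359370 g = 359.4 kg.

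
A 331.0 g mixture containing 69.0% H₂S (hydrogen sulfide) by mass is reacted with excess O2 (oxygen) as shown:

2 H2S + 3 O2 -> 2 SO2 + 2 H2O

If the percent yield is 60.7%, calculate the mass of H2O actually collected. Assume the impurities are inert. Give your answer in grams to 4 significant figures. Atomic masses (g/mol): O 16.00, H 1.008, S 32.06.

73.30 g

Pure H2S available = 331.0 g × 0.690 = 228.39 g.
M(H2S) = 2(1.008) + 32.06 = 34.076 g/mol.
M(H2O) = 2(1.008) + 16.00 = 18.016 g/mol.
n(H2S) = 228.39 g / 34.076 g/mol = 6.7024 mol.
From the equation the H2S:H2O mole ratio is 2:2, so n(H2O) = 6.7024 × 2/2 = 6.7024 mol.
Mass of H2O = 6.7024 mol × 18.016 g/mol = 120.75 g.
Actual mass collected = 120.75 g × 0.607 = 73.295 g.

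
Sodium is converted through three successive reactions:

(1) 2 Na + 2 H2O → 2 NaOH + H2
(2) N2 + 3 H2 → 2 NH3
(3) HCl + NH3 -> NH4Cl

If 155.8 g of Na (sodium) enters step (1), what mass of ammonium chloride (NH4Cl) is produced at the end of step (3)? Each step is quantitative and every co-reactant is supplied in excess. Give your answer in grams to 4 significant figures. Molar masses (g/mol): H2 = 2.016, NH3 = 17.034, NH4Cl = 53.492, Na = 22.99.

n(Na) = 155.8 / 22.99 = 6.7769 mol.
Reaction (1): Na→H2 ratio 2:1 ⇒ n(H2) = 3.3884 mol.
Reaction (2): H2→NH3 ratio 3:2 ⇒ n(NH3) = 2.2590 mol.
Reaction (3): NH3→NH4Cl ratio 1:1 ⇒ n(NH4Cl) = 2.2590 mol.
Mass of NH4Cl = 2.2590 × 53.492 = 120.84 g.

120.8 g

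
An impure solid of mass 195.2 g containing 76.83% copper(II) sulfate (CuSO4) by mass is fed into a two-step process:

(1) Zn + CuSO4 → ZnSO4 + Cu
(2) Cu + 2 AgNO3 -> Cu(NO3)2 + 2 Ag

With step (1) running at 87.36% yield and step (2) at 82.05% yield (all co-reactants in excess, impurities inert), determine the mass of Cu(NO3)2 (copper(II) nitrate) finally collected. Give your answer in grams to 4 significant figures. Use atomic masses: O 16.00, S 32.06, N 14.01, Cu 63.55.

126.3 g

Pure CuSO4 = 195.2 × 0.7683 = 149.97 g.
M(CuSO4) = 63.55 + 32.06 + 4(16.00) = 159.61 g/mol.
M(Cu(NO3)2) = 63.55 + 2(14.01) + 6(16.00) = 187.57 g/mol.
n(CuSO4) = 149.97 / 159.61 = 0.93962 mol.
Step 1 (CuSO4:Cu = 1:1): theoretical n(Cu) = 0.93962 mol; at 87.36% yield, n(Cu) = 0.82085 mol.
Step 2 (Cu:Cu(NO3)2 = 1:1): theoretical n(Cu(NO3)2) = 0.82085 mol, so theoretical mass = 0.82085 × 187.57 = 153.97 g.
At 82.05% yield, actual mass of Cu(NO3)2 = 153.97 × 0.8205 = 126.33 g.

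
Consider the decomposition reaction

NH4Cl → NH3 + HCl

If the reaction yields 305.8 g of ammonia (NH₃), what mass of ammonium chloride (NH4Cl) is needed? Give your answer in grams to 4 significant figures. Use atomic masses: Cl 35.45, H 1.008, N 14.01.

960.3 g

M(NH3) = 14.01 + 3(1.008) = 17.034 g/mol.
M(NH4Cl) = 14.01 + 4(1.008) + 35.45 = 53.492 g/mol.
n(NH3) = 305.80 g / 17.034 g/mol = 17.952 mol.
From the equation the NH3:NH4Cl mole ratio is 1:1, so n(NH4Cl) = 17.952 × 1/1 = 17.952 mol.
Mass of NH4Cl = 17.952 mol × 53.492 g/mol = 960.31 g.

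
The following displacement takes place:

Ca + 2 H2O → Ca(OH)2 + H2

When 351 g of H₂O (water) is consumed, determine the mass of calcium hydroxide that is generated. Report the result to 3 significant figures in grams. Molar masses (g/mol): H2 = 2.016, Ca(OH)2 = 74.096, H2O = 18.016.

722 g

n(H2O) = 351.0 g / 18.016 g/mol = 19.48 mol.
From the equation the H2O:Ca(OH)2 mole ratio is 2:1, so n(Ca(OH)2) = 19.48 × 1/2 = 9.741 mol.
Mass of Ca(OH)2 = 9.741 mol × 74.096 g/mol = 721.8 g.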